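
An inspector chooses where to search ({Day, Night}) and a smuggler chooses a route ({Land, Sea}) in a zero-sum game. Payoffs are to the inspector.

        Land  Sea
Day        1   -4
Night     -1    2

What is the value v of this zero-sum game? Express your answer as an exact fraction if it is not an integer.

-1/4

Row minima: Day → -4, Night → -1; maximin = -1.
Column maxima: Land → 1, Sea → 2; minimax = 1.
-1 ≠ 1, so there is no saddle point; optimal play is mixed.
Let the inspector play Day with probability p. Expected payoff against Land: 1p + (-1)(1−p) = 2p − 1; against Sea: (-4)p + 2(1−p) = −6p + 2.
Setting these equal: 2p − 1 = −6p + 2 ⇒ 8p = 3 ⇒ p = 3/8, and the value is (2)·(3/8) − 1 = -1/4.
For the smuggler: with q = P(Land), equating Day's and Night's payoffs gives 5q − 4 = −3q + 2 ⇒ q = 3/4.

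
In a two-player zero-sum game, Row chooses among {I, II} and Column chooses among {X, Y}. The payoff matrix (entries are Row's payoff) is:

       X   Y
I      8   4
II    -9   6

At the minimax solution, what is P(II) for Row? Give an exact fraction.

4/19

Row minima: I → 4, II → -9; maximin = 4.
Column maxima: X → 8, Y → 6; minimax = 6.
4 ≠ 6, so there is no saddle point; optimal play is mixed.
Let Row play I with probability p. Expected payoff against X: 8p + (-9)(1−p) = 17p − 9; against Y: 4p + 6(1−p) = −2p + 6.
Setting these equal: 17p − 9 = −2p + 6 ⇒ 19p = 15 ⇒ p = 15/19, and the value is (17)·(15/19) − 9 = 84/19.
For Column: with q = P(X), equating I's and II's payoffs gives 4q + 4 = −15q + 6 ⇒ q = 2/19.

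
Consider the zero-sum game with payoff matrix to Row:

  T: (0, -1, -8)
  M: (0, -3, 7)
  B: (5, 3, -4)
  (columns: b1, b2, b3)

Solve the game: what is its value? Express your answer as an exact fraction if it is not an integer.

Row minima: T → -8, M → -3, B → -4; maximin = -3.
Column maxima: b1 → 5, b2 → 3, b3 → 7; minimax = 3.
-3 ≠ 3, so there is no saddle point; optimal play is mixed.
T is strictly dominated by B, so Row never plays it.
b1 is strictly dominated by b2 (it gives Row strictly more in every row), so Column never plays it.
On the remaining 2×2 (M, B vs b2, b3):
Let Row play M with probability p. Expected payoff against b2: (-3)p + 3(1−p) = −6p + 3; against b3: 7p + (-4)(1−p) = 11p − 4.
Setting these equal: −6p + 3 = 11p − 4 ⇒ −17p = -7 ⇒ p = 7/17, and the value is (-6)·(7/17) + 3 = 9/17.
For Column: with q = P(b2), equating M's and B's payoffs gives −10q + 7 = 7q − 4 ⇒ q = 11/17.

9/17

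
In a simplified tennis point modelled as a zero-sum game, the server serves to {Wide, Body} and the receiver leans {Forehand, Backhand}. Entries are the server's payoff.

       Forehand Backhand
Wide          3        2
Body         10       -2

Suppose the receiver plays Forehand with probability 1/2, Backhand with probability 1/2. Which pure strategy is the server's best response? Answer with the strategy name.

Body

Expected payoff of Wide: (1/2)·3 + (1/2)·2 = 5/2.
Expected payoff of Body: (1/2)·10 + (1/2)·(-2) = 4.
The largest is 4, so the server's best response is Body.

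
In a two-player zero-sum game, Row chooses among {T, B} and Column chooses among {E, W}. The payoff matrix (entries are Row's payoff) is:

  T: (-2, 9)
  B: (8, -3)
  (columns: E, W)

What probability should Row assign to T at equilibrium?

Row minima: T → -2, B → -3; maximin = -2.
Column maxima: E → 8, W → 9; minimax = 8.
-2 ≠ 8, so there is no saddle point; optimal play is mixed.
Let Row play T with probability p. Expected payoff against E: (-2)p + 8(1−p) = −10p + 8; against W: 9p + (-3)(1−p) = 12p − 3.
Setting these equal: −10p + 8 = 12p − 3 ⇒ −22p = -11 ⇒ p = 1/2, and the value is (-10)·(1/2) + 8 = 3.
For Column: with q = P(E), equating T's and B's payoffs gives −11q + 9 = 11q − 3 ⇒ q = 6/11.

1/2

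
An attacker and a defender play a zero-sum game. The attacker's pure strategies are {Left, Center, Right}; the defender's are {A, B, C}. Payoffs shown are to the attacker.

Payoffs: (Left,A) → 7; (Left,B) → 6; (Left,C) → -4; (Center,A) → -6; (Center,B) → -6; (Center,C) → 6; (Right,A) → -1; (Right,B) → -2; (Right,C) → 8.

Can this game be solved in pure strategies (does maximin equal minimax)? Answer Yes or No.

No

Row minima: Left → -4, Center → -6, Right → -2; maximin = -2.
Column maxima: A → 7, B → 6, C → 8; minimax = 6.
-2 ≠ 6, so no pure-strategy equilibrium exists.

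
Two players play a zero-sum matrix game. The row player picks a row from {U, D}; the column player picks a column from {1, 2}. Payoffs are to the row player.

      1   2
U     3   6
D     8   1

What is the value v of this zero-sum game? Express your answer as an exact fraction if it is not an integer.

9/2

Row minima: U → 3, D → 1; maximin = 3.
Column maxima: 1 → 8, 2 → 6; minimax = 6.
3 ≠ 6, so there is no saddle point; optimal play is mixed.
Let the row player play U with probability p. Expected payoff against 1: 3p + 8(1−p) = −5p + 8; against 2: 6p + 1(1−p) = 5p + 1.
Setting these equal: −5p + 8 = 5p + 1 ⇒ −10p = -7 ⇒ p = 7/10, and the value is (-5)·(7/10) + 8 = 9/2.
For the column player: with q = P(1), equating U's and D's payoffs gives −3q + 6 = 7q + 1 ⇒ q = 1/2.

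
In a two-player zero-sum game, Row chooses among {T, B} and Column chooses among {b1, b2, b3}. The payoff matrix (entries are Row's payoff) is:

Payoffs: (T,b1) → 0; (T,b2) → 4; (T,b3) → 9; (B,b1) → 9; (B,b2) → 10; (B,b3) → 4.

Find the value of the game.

81/14

Row minima: T → 0, B → 4; maximin = 4.
Column maxima: b1 → 9, b2 → 10, b3 → 9; minimax = 9.
4 ≠ 9, so there is no saddle point; optimal play is mixed.
b2 is strictly dominated by b1 (it gives Row strictly more in every row), so Column never plays it.
On the remaining 2×2 (T, B vs b1, b3):
Let Row play T with probability p. Expected payoff against b1: 0p + 9(1−p) = −9p + 9; against b3: 9p + 4(1−p) = 5p + 4.
Setting these equal: −9p + 9 = 5p + 4 ⇒ −14p = -5 ⇒ p = 5/14, and the value is (-9)·(5/14) + 9 = 81/14.
For Column: with q = P(b1), equating T's and B's payoffs gives −9q + 9 = 5q + 4 ⇒ q = 5/14.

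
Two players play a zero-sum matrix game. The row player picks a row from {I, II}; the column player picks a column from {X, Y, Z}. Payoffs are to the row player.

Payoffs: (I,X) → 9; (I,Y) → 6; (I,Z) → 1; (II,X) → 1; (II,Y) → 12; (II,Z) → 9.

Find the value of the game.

5

Row minima: I → 1, II → 1; maximin = 1.
Column maxima: X → 9, Y → 12, Z → 9; minimax = 9.
1 ≠ 9, so there is no saddle point; optimal play is mixed.
Y is strictly dominated by Z (it gives the row player strictly more in every row), so the column player never plays it.
On the remaining 2×2 (I, II vs X, Z):
Let the row player play I with probability p. Expected payoff against X: 9p + 1(1−p) = 8p + 1; against Z: 1p + 9(1−p) = −8p + 9.
Setting these equal: 8p + 1 = −8p + 9 ⇒ 16p = 8 ⇒ p = 1/2, and the value is (8)·(1/2) + 1 = 5.
For the column player: with q = P(X), equating I's and II's payoffs gives 8q + 1 = −8q + 9 ⇒ q = 1/2.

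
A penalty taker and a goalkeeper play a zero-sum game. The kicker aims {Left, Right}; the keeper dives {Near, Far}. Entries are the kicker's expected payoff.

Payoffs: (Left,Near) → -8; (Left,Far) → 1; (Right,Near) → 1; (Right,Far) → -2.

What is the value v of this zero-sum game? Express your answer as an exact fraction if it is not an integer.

-5/4

Row minima: Left → -8, Right → -2; maximin = -2.
Column maxima: Near → 1, Far → 1; minimax = 1.
-2 ≠ 1, so there is no saddle point; optimal play is mixed.
Let the kicker play Left with probability p. Expected payoff against Near: (-8)p + 1(1−p) = −9p + 1; against Far: 1p + (-2)(1−p) = 3p − 2.
Setting these equal: −9p + 1 = 3p − 2 ⇒ −12p = -3 ⇒ p = 1/4, and the value is (-9)·(1/4) + 1 = -5/4.
For the keeper: with q = P(Near), equating Left's and Right's payoffs gives −9q + 1 = 3q − 2 ⇒ q = 1/4.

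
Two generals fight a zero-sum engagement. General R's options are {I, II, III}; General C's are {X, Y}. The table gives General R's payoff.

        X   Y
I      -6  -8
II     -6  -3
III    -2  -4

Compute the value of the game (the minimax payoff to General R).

Row minima: I → -8, II → -6, III → -4; maximin = -4.
Column maxima: X → -2, Y → -3; minimax = -3.
-4 ≠ -3, so there is no saddle point; optimal play is mixed.
I is strictly dominated by III, so General R never plays it.
On the remaining 2×2 (II, III vs X, Y):
Let General R play II with probability p. Expected payoff against X: (-6)p + (-2)(1−p) = −4p − 2; against Y: (-3)p + (-4)(1−p) = p − 4.
Setting these equal: −4p − 2 = p − 4 ⇒ −5p = -2 ⇒ p = 2/5, and the value is (-4)·(2/5) − 2 = -18/5.
For General C: with q = P(X), equating II's and III's payoffs gives −3q − 3 = 2q − 4 ⇒ q = 1/5.

-18/5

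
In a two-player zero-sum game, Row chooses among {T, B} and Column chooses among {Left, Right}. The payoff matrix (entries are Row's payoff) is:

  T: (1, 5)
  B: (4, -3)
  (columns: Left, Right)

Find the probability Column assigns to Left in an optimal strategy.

8/11

Row minima: T → 1, B → -3; maximin = 1.
Column maxima: Left → 4, Right → 5; minimax = 4.
1 ≠ 4, so there is no saddle point; optimal play is mixed.
Let Row play T with probability p. Expected payoff against Left: 1p + 4(1−p) = −3p + 4; against Right: 5p + (-3)(1−p) = 8p − 3.
Setting these equal: −3p + 4 = 8p − 3 ⇒ −11p = -7 ⇒ p = 7/11, and the value is (-3)·(7/11) + 4 = 23/11.
For Column: with q = P(Left), equating T's and B's payoffs gives −4q + 5 = 7q − 3 ⇒ q = 8/11.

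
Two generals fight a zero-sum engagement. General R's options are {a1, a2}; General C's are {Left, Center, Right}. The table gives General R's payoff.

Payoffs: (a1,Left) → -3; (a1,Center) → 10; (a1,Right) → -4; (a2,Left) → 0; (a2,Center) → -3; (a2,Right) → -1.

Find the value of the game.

Row minima: a1 → -4, a2 → -3; maximin = -3.
Column maxima: Left → 0, Center → 10, Right → -1; minimax = -1.
-3 ≠ -1, so there is no saddle point; optimal play is mixed.
Left is strictly dominated by Right (it gives General R strictly more in every row), so General C never plays it.
On the remaining 2×2 (a1, a2 vs Center, Right):
Let General R play a1 with probability p. Expected payoff against Center: 10p + (-3)(1−p) = 13p − 3; against Right: (-4)p + (-1)(1−p) = −3p − 1.
Setting these equal: 13p − 3 = −3p − 1 ⇒ 16p = 2 ⇒ p = 1/8, and the value is (13)·(1/8) − 3 = -11/8.
For General C: with q = P(Center), equating a1's and a2's payoffs gives 14q − 4 = −2q − 1 ⇒ q = 3/16.

-11/8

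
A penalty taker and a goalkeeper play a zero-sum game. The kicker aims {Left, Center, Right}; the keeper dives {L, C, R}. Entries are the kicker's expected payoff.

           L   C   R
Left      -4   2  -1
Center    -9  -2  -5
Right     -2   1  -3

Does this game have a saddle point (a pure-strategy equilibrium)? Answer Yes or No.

No

Row minima: Left → -4, Center → -9, Right → -3; maximin = -3.
Column maxima: L → -2, C → 2, R → -1; minimax = -2.
-3 ≠ -2, so no pure-strategy equilibrium exists.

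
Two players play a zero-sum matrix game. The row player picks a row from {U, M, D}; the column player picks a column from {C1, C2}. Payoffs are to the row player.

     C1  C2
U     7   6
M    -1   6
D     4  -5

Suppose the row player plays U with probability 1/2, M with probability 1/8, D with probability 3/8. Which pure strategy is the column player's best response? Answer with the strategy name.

If the column player plays C1, the row player's expected payoff is (1/2)·7 + (1/8)·(-1) + (3/8)·4 = 39/8.
If the column player plays C2, the row player's expected payoff is (1/2)·6 + (1/8)·6 + (3/8)·(-5) = 15/8.
The column player minimizes the row player's payoff; the smallest is 15/8, so the best response is C2.

C2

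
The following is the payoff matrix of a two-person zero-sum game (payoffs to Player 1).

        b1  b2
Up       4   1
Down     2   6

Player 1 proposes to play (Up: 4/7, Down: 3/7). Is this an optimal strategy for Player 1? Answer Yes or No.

Yes

Against b1 this mix gives (4/7)·4 + (3/7)·2 = 22/7.
Against b2 this mix gives (4/7)·1 + (3/7)·6 = 22/7.
All of Player 2's active replies (b1, b2) yield 22/7, and no column does worse for Player 1. The mix makes Player 2 indifferent and guarantees 22/7, so it is optimal.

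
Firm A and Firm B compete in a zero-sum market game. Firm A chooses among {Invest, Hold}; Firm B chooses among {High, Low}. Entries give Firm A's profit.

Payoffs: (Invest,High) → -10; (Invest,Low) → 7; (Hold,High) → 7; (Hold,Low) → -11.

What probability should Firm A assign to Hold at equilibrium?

Row minima: Invest → -10, Hold → -11; maximin = -10.
Column maxima: High → 7, Low → 7; minimax = 7.
-10 ≠ 7, so there is no saddle point; optimal play is mixed.
Let Firm A play Invest with probability p. Expected payoff against High: (-10)p + 7(1−p) = −17p + 7; against Low: 7p + (-11)(1−p) = 18p − 11.
Setting these equal: −17p + 7 = 18p − 11 ⇒ −35p = -18 ⇒ p = 18/35, and the value is (-17)·(18/35) + 7 = -61/35.
For Firm B: with q = P(High), equating Invest's and Hold's payoffs gives −17q + 7 = 18q − 11 ⇒ q = 18/35.

17/35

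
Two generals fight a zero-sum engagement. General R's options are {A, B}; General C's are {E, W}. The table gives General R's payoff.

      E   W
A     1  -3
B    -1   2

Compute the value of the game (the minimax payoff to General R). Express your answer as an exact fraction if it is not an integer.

Row minima: A → -3, B → -1; maximin = -1.
Column maxima: E → 1, W → 2; minimax = 1.
-1 ≠ 1, so there is no saddle point; optimal play is mixed.
Let General R play A with probability p. Expected payoff against E: 1p + (-1)(1−p) = 2p − 1; against W: (-3)p + 2(1−p) = −5p + 2.
Setting these equal: 2p − 1 = −5p + 2 ⇒ 7p = 3 ⇒ p = 3/7, and the value is (2)·(3/7) − 1 = -1/7.
For General C: with q = P(E), equating A's and B's payoffs gives 4q − 3 = −3q + 2 ⇒ q = 5/7.

-1/7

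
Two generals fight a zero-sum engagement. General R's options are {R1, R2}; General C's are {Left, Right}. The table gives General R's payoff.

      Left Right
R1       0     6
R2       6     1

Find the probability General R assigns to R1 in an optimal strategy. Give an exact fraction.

Row minima: R1 → 0, R2 → 1; maximin = 1.
Column maxima: Left → 6, Right → 6; minimax = 6.
1 ≠ 6, so there is no saddle point; optimal play is mixed.
Let General R play R1 with probability p. Expected payoff against Left: 0p + 6(1−p) = −6p + 6; against Right: 6p + 1(1−p) = 5p + 1.
Setting these equal: −6p + 6 = 5p + 1 ⇒ −11p = -5 ⇒ p = 5/11, and the value is (-6)·(5/11) + 6 = 36/11.
For General C: with q = P(Left), equating R1's and R2's payoffs gives −6q + 6 = 5q + 1 ⇒ q = 5/11.

5/11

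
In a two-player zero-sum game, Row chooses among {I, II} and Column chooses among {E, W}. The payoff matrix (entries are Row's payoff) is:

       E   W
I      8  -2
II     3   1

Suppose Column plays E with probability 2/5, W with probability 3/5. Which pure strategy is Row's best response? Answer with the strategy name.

Expected payoff of I: (2/5)·8 + (3/5)·(-2) = 2.
Expected payoff of II: (2/5)·3 + (3/5)·1 = 9/5.
The largest is 2, so Row's best response is I.

I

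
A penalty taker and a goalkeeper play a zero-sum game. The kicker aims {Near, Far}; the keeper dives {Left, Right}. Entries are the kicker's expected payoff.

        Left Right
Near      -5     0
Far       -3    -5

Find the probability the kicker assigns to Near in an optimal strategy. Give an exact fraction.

2/7

Row minima: Near → -5, Far → -5; maximin = -5.
Column maxima: Left → -3, Right → 0; minimax = -3.
-5 ≠ -3, so there is no saddle point; optimal play is mixed.
Let the kicker play Near with probability p. Expected payoff against Left: (-5)p + (-3)(1−p) = −2p − 3; against Right: 0p + (-5)(1−p) = 5p − 5.
Setting these equal: −2p − 3 = 5p − 5 ⇒ −7p = -2 ⇒ p = 2/7, and the value is (-2)·(2/7) − 3 = -25/7.
For the keeper: with q = P(Left), equating Near's and Far's payoffs gives −5q = 2q − 5 ⇒ q = 5/7.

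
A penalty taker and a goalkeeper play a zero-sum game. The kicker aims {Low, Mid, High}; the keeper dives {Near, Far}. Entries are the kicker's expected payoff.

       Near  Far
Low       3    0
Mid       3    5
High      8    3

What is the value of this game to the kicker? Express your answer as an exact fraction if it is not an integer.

31/7

Row minima: Low → 0, Mid → 3, High → 3; maximin = 3.
Column maxima: Near → 8, Far → 5; minimax = 5.
3 ≠ 5, so there is no saddle point; optimal play is mixed.
Low is strictly dominated by High, so the kicker never plays it.
On the remaining 2×2 (Mid, High vs Near, Far):
Let the kicker play Mid with probability p. Expected payoff against Near: 3p + 8(1−p) = −5p + 8; against Far: 5p + 3(1−p) = 2p + 3.
Setting these equal: −5p + 8 = 2p + 3 ⇒ −7p = -5 ⇒ p = 5/7, and the value is (-5)·(5/7) + 8 = 31/7.
For the keeper: with q = P(Near), equating Mid's and High's payoffs gives −2q + 5 = 5q + 3 ⇒ q = 2/7.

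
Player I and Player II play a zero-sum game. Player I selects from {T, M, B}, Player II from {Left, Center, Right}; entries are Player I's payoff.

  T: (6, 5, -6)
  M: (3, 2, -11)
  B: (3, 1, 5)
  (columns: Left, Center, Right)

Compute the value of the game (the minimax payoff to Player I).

31/15

Row minima: T → -6, M → -11, B → 1; maximin = 1.
Column maxima: Left → 6, Center → 5, Right → 5; minimax = 5.
1 ≠ 5, so there is no saddle point; optimal play is mixed.
M is strictly dominated by T, so Player I never plays it.
Left is strictly dominated by Center (it gives Player I strictly more in every row), so Player II never plays it.
On the remaining 2×2 (T, B vs Center, Right):
Let Player I play T with probability p. Expected payoff against Center: 5p + 1(1−p) = 4p + 1; against Right: (-6)p + 5(1−p) = −11p + 5.
Setting these equal: 4p + 1 = −11p + 5 ⇒ 15p = 4 ⇒ p = 4/15, and the value is (4)·(4/15) + 1 = 31/15.
For Player II: with q = P(Center), equating T's and B's payoffs gives 11q − 6 = −4q + 5 ⇒ q = 11/15.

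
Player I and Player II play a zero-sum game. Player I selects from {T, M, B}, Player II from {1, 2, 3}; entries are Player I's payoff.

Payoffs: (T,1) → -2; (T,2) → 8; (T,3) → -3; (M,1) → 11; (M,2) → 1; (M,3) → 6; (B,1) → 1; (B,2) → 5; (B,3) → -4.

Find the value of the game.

51/16

Row minima: T → -3, M → 1, B → -4; maximin = 1.
Column maxima: 1 → 11, 2 → 8, 3 → 6; minimax = 6.
1 ≠ 6, so there is no saddle point; optimal play is mixed.
1 is strictly dominated by 3 (it gives Player I strictly more in every row), so Player II never plays it.
With 1 eliminated, B is strictly dominated by T (T gives Player I strictly more in every remaining column), so Player I never plays it.
On the remaining 2×2 (T, M vs 2, 3):
Let Player I play T with probability p. Expected payoff against 2: 8p + 1(1−p) = 7p + 1; against 3: (-3)p + 6(1−p) = −9p + 6.
Setting these equal: 7p + 1 = −9p + 6 ⇒ 16p = 5 ⇒ p = 5/16, and the value is (7)·(5/16) + 1 = 51/16.
For Player II: with q = P(2), equating T's and M's payoffs gives 11q − 3 = −5q + 6 ⇒ q = 9/16.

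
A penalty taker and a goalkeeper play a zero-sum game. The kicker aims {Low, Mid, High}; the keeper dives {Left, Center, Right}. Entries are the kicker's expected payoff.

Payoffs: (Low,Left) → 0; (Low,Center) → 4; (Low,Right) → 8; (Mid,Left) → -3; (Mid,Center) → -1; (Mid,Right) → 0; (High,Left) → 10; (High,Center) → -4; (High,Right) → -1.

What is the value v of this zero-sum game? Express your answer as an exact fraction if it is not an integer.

Row minima: Low → 0, Mid → -3, High → -4; maximin = 0.
Column maxima: Left → 10, Center → 4, Right → 8; minimax = 4.
0 ≠ 4, so there is no saddle point; optimal play is mixed.
Mid is strictly dominated by Low, so the kicker never plays it.
Right is strictly dominated by Center (it gives the kicker strictly more in every row), so the keeper never plays it.
On the remaining 2×2 (Low, High vs Left, Center):
Let the kicker play Low with probability p. Expected payoff against Left: 0p + 10(1−p) = −10p + 10; against Center: 4p + (-4)(1−p) = 8p − 4.
Setting these equal: −10p + 10 = 8p − 4 ⇒ −18p = -14 ⇒ p = 7/9, and the value is (-10)·(7/9) + 10 = 20/9.
For the keeper: with q = P(Left), equating Low's and High's payoffs gives −4q + 4 = 14q − 4 ⇒ q = 4/9.

20/9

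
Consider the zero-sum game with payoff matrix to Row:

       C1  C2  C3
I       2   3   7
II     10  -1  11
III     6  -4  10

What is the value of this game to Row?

Row minima: I → 2, II → -1, III → -4; maximin = 2.
Column maxima: C1 → 10, C2 → 3, C3 → 11; minimax = 3.
2 ≠ 3, so there is no saddle point; optimal play is mixed.
III is strictly dominated by II, so Row never plays it.
C3 is strictly dominated by C1 (it gives Row strictly more in every row), so Column never plays it.
On the remaining 2×2 (I, II vs C1, C2):
Let Row play I with probability p. Expected payoff against C1: 2p + 10(1−p) = −8p + 10; against C2: 3p + (-1)(1−p) = 4p − 1.
Setting these equal: −8p + 10 = 4p − 1 ⇒ −12p = -11 ⇒ p = 11/12, and the value is (-8)·(11/12) + 10 = 8/3.
For Column: with q = P(C1), equating I's and II's payoffs gives −q + 3 = 11q − 1 ⇒ q = 1/3.

8/3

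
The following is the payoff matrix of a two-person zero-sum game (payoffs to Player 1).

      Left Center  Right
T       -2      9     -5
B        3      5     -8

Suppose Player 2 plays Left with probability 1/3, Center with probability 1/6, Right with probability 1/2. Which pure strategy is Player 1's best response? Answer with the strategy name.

T

Expected payoff of T: (1/3)·(-2) + (1/6)·9 + (1/2)·(-5) = -5/3.
Expected payoff of B: (1/3)·3 + (1/6)·5 + (1/2)·(-8) = -13/6.
The largest is -5/3, so Player 1's best response is T.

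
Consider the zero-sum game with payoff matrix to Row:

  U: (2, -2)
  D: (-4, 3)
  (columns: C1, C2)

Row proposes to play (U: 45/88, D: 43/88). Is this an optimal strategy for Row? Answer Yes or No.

No

Against C1 this mix gives (45/88)·2 + (43/88)·(-4) = -41/44.
Against C2 this mix gives (45/88)·(-2) + (43/88)·3 = 39/88.
Column will play C1, holding Row to -41/44. Shifting weight toward the row that does better against C1 would raise this floor (the equalizing mix achieves -2/11 against both C1 and C2), so the proposed strategy is not optimal.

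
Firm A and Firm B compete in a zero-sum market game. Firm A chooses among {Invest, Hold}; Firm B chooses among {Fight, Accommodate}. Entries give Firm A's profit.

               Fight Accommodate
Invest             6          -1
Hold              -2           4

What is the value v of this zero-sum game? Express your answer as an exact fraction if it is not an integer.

22/13

Row minima: Invest → -1, Hold → -2; maximin = -1.
Column maxima: Fight → 6, Accommodate → 4; minimax = 4.
-1 ≠ 4, so there is no saddle point; optimal play is mixed.
Let Firm A play Invest with probability p. Expected payoff against Fight: 6p + (-2)(1−p) = 8p − 2; against Accommodate: (-1)p + 4(1−p) = −5p + 4.
Setting these equal: 8p − 2 = −5p + 4 ⇒ 13p = 6 ⇒ p = 6/13, and the value is (8)·(6/13) − 2 = 22/13.
For Firm B: with q = P(Fight), equating Invest's and Hold's payoffs gives 7q − 1 = −6q + 4 ⇒ q = 5/13.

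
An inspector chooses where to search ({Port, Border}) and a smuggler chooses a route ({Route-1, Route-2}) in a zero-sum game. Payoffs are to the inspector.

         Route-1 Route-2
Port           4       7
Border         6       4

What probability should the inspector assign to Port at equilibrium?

Row minima: Port → 4, Border → 4; maximin = 4.
Column maxima: Route-1 → 6, Route-2 → 7; minimax = 6.
4 ≠ 6, so there is no saddle point; optimal play is mixed.
Let the inspector play Port with probability p. Expected payoff against Route-1: 4p + 6(1−p) = −2p + 6; against Route-2: 7p + 4(1−p) = 3p + 4.
Setting these equal: −2p + 6 = 3p + 4 ⇒ −5p = -2 ⇒ p = 2/5, and the value is (-2)·(2/5) + 6 = 26/5.
For the smuggler: with q = P(Route-1), equating Port's and Border's payoffs gives −3q + 7 = 2q + 4 ⇒ q = 3/5.

2/5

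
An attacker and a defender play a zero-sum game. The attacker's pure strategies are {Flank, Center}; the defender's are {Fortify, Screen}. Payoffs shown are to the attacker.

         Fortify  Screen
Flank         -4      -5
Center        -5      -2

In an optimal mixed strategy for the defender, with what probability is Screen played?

1/4

Row minima: Flank → -5, Center → -5; maximin = -5.
Column maxima: Fortify → -4, Screen → -2; minimax = -4.
-5 ≠ -4, so there is no saddle point; optimal play is mixed.
Let the attacker play Flank with probability p. Expected payoff against Fortify: (-4)p + (-5)(1−p) = p − 5; against Screen: (-5)p + (-2)(1−p) = −3p − 2.
Setting these equal: p − 5 = −3p − 2 ⇒ 4p = 3 ⇒ p = 3/4, and the value is (1)·(3/4) − 5 = -17/4.
For the defender: with q = P(Fortify), equating Flank's and Center's payoffs gives q − 5 = −3q − 2 ⇒ q = 3/4.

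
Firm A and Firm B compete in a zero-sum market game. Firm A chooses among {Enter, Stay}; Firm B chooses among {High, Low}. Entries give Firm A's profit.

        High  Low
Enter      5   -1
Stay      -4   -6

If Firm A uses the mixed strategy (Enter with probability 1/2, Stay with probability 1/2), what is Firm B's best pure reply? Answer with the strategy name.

If Firm B plays High, Firm A's expected payoff is (1/2)·5 + (1/2)·(-4) = 1/2.
If Firm B plays Low, Firm A's expected payoff is (1/2)·(-1) + (1/2)·(-6) = -7/2.
Firm B minimizes Firm A's payoff; the smallest is -7/2, so the best response is Low.

Low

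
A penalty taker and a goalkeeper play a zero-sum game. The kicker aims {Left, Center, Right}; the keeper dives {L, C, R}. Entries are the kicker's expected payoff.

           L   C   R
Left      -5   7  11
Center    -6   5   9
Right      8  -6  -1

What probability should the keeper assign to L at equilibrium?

Row minima: Left → -5, Center → -6, Right → -6; maximin = -5.
Column maxima: L → 8, C → 7, R → 11; minimax = 7.
-5 ≠ 7, so there is no saddle point; optimal play is mixed.
Center is strictly dominated by Left, so the kicker never plays it.
R is strictly dominated by C (it gives the kicker strictly more in every row), so the keeper never plays it.
On the remaining 2×2 (Left, Right vs L, C):
Let the kicker play Left with probability p. Expected payoff against L: (-5)p + 8(1−p) = −13p + 8; against C: 7p + (-6)(1−p) = 13p − 6.
Setting these equal: −13p + 8 = 13p − 6 ⇒ −26p = -14 ⇒ p = 7/13, and the value is (-13)·(7/13) + 8 = 1.
For the keeper: with q = P(L), equating Left's and Right's payoffs gives −12q + 7 = 14q − 6 ⇒ q = 1/2.

1/2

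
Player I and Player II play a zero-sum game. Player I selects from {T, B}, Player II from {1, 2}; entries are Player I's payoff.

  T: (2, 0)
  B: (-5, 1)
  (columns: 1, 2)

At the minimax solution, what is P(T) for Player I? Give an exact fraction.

3/4

Row minima: T → 0, B → -5; maximin = 0.
Column maxima: 1 → 2, 2 → 1; minimax = 1.
0 ≠ 1, so there is no saddle point; optimal play is mixed.
Let Player I play T with probability p. Expected payoff against 1: 2p + (-5)(1−p) = 7p − 5; against 2: 0p + 1(1−p) = −p + 1.
Setting these equal: 7p − 5 = −p + 1 ⇒ 8p = 6 ⇒ p = 3/4, and the value is (7)·(3/4) − 5 = 1/4.
For Player II: with q = P(1), equating T's and B's payoffs gives 2q = −6q + 1 ⇒ q = 1/8.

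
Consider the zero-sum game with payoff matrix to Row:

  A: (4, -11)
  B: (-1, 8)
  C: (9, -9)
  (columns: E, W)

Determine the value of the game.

7/3

Row minima: A → -11, B → -1, C → -9; maximin = -1.
Column maxima: E → 9, W → 8; minimax = 8.
-1 ≠ 8, so there is no saddle point; optimal play is mixed.
A is strictly dominated by C, so Row never plays it.
On the remaining 2×2 (B, C vs E, W):
Let Row play B with probability p. Expected payoff against E: (-1)p + 9(1−p) = −10p + 9; against W: 8p + (-9)(1−p) = 17p − 9.
Setting these equal: −10p + 9 = 17p − 9 ⇒ −27p = -18 ⇒ p = 2/3, and the value is (-10)·(2/3) + 9 = 7/3.
For Column: with q = P(E), equating B's and C's payoffs gives −9q + 8 = 18q − 9 ⇒ q = 17/27.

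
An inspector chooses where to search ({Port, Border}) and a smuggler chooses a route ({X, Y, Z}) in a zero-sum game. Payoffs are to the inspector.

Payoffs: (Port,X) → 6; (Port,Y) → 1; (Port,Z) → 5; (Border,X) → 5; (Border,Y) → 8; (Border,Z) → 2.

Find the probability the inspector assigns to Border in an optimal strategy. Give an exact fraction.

Row minima: Port → 1, Border → 2; maximin = 2.
Column maxima: X → 6, Y → 8, Z → 5; minimax = 5.
2 ≠ 5, so there is no saddle point; optimal play is mixed.
X is strictly dominated by Z (it gives the inspector strictly more in every row), so the smuggler never plays it.
On the remaining 2×2 (Port, Border vs Y, Z):
Let the inspector play Port with probability p. Expected payoff against Y: 1p + 8(1−p) = −7p + 8; against Z: 5p + 2(1−p) = 3p + 2.
Setting these equal: −7p + 8 = 3p + 2 ⇒ −10p = -6 ⇒ p = 3/5, and the value is (-7)·(3/5) + 8 = 19/5.
For the smuggler: with q = P(Y), equating Port's and Border's payoffs gives −4q + 5 = 6q + 2 ⇒ q = 3/10.

2/5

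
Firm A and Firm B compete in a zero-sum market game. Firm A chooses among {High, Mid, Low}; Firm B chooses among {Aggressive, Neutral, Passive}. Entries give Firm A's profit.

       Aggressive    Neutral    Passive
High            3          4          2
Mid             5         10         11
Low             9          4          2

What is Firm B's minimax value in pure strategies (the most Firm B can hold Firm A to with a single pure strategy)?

Column maxima: Aggressive → 9, Neutral → 10, Passive → 11.
The smallest of these is 9.

9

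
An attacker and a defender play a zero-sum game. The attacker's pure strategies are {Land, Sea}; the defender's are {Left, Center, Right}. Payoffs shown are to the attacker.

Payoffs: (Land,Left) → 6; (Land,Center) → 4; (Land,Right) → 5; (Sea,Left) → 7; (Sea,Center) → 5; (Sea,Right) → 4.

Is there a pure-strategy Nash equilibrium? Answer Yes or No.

No

Row minima: Land → 4, Sea → 4; maximin = 4.
Column maxima: Left → 7, Center → 5, Right → 5; minimax = 5.
4 ≠ 5, so no pure-strategy equilibrium exists.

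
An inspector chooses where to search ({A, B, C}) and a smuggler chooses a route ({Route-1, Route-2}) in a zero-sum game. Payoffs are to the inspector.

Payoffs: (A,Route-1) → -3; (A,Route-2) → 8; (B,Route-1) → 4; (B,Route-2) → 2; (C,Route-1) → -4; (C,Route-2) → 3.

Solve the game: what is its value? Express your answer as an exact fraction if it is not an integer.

38/13

Row minima: A → -3, B → 2, C → -4; maximin = 2.
Column maxima: Route-1 → 4, Route-2 → 8; minimax = 4.
2 ≠ 4, so there is no saddle point; optimal play is mixed.
C is strictly dominated by A, so the inspector never plays it.
On the remaining 2×2 (A, B vs Route-1, Route-2):
Let the inspector play A with probability p. Expected payoff against Route-1: (-3)p + 4(1−p) = −7p + 4; against Route-2: 8p + 2(1−p) = 6p + 2.
Setting these equal: −7p + 4 = 6p + 2 ⇒ −13p = -2 ⇒ p = 2/13, and the value is (-7)·(2/13) + 4 = 38/13.
For the smuggler: with q = P(Route-1), equating A's and B's payoffs gives −11q + 8 = 2q + 2 ⇒ q = 6/13.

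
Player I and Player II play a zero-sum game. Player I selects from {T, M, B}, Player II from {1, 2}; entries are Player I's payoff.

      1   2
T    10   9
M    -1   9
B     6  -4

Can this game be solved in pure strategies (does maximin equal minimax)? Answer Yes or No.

Row minima: T → 9, M → -1, B → -4; maximin = 9.
Column maxima: 1 → 10, 2 → 9; minimax = 9.
maximin = minimax = 9, so a saddle point exists.

Yes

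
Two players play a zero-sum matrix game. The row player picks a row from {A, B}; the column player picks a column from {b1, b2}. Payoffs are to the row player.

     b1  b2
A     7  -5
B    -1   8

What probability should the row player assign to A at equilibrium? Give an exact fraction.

Row minima: A → -5, B → -1; maximin = -1.
Column maxima: b1 → 7, b2 → 8; minimax = 7.
-1 ≠ 7, so there is no saddle point; optimal play is mixed.
Let the row player play A with probability p. Expected payoff against b1: 7p + (-1)(1−p) = 8p − 1; against b2: (-5)p + 8(1−p) = −13p + 8.
Setting these equal: 8p − 1 = −13p + 8 ⇒ 21p = 9 ⇒ p = 3/7, and the value is (8)·(3/7) − 1 = 17/7.
For the column player: with q = P(b1), equating A's and B's payoffs gives 12q − 5 = −9q + 8 ⇒ q = 13/21.

3/7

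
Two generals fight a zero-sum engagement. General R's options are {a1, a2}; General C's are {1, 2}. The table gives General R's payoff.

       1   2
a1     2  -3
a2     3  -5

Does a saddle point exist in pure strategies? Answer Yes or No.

Row minima: a1 → -3, a2 → -5; maximin = -3.
Column maxima: 1 → 3, 2 → -3; minimax = -3.
maximin = minimax = -3, so a saddle point exists.

Yes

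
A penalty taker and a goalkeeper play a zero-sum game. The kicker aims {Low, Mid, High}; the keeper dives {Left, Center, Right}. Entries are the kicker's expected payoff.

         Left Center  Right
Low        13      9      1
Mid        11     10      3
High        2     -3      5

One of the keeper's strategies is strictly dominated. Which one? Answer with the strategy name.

Center holds the kicker's payoff strictly below Left in every row: 9 < 13, 10 < 11, -3 < 2.
So Left is strictly dominated for the keeper.

Left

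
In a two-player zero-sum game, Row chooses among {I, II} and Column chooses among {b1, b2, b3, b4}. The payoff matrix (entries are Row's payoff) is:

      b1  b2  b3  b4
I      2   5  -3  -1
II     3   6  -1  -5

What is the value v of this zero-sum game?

Row minima: I → -3, II → -5; maximin = -3.
Column maxima: b1 → 3, b2 → 6, b3 → -1, b4 → -1; minimax = -1.
-3 ≠ -1, so there is no saddle point; optimal play is mixed.
b1 is strictly dominated by b3 (it gives Row strictly more in every row), so Column never plays it.
b2 is strictly dominated by b3 (it gives Row strictly more in every row), so Column never plays it.
On the remaining 2×2 (I, II vs b3, b4):
Let Row play I with probability p. Expected payoff against b3: (-3)p + (-1)(1−p) = −2p − 1; against b4: (-1)p + (-5)(1−p) = 4p − 5.
Setting these equal: −2p − 1 = 4p − 5 ⇒ −6p = -4 ⇒ p = 2/3, and the value is (-2)·(2/3) − 1 = -7/3.
For Column: with q = P(b3), equating I's and II's payoffs gives −2q − 1 = 4q − 5 ⇒ q = 2/3.

-7/3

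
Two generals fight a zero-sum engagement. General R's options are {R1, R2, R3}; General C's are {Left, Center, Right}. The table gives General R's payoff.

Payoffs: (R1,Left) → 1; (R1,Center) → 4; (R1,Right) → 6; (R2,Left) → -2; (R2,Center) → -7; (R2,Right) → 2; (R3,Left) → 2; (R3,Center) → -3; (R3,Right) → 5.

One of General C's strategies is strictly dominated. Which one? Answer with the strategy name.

Right

Left holds General R's payoff strictly below Right in every row: 1 < 6, -2 < 2, 2 < 5.
So Right is strictly dominated for General C.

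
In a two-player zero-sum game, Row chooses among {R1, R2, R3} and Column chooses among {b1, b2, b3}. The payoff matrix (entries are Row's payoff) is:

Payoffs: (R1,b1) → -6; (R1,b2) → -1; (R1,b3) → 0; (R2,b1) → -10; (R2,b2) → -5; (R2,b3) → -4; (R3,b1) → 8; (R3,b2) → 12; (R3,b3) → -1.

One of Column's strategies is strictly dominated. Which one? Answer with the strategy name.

b2

b1 holds Row's payoff strictly below b2 in every row: -6 < -1, -10 < -5, 8 < 12.
So b2 is strictly dominated for Column.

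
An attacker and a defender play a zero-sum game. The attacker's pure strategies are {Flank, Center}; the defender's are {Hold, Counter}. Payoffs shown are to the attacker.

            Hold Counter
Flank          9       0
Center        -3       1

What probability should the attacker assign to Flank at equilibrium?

4/13

Row minima: Flank → 0, Center → -3; maximin = 0.
Column maxima: Hold → 9, Counter → 1; minimax = 1.
0 ≠ 1, so there is no saddle point; optimal play is mixed.
Let the attacker play Flank with probability p. Expected payoff against Hold: 9p + (-3)(1−p) = 12p − 3; against Counter: 0p + 1(1−p) = −p + 1.
Setting these equal: 12p − 3 = −p + 1 ⇒ 13p = 4 ⇒ p = 4/13, and the value is (12)·(4/13) − 3 = 9/13.
For the defender: with q = P(Hold), equating Flank's and Center's payoffs gives 9q = −4q + 1 ⇒ q = 1/13.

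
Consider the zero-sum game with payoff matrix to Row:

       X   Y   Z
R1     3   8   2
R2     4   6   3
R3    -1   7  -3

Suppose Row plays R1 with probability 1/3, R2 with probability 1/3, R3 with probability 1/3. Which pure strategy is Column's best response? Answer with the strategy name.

Z

If Column plays X, Row's expected payoff is (1/3)·3 + (1/3)·4 + (1/3)·(-1) = 2.
If Column plays Y, Row's expected payoff is (1/3)·8 + (1/3)·6 + (1/3)·7 = 7.
If Column plays Z, Row's expected payoff is (1/3)·2 + (1/3)·3 + (1/3)·(-3) = 2/3.
Column minimizes Row's payoff; the smallest is 2/3, so the best response is Z.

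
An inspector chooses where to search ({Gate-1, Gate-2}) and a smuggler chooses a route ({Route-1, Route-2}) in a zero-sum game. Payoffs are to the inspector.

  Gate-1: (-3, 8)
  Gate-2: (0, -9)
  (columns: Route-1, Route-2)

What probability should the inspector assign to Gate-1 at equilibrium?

9/20

Row minima: Gate-1 → -3, Gate-2 → -9; maximin = -3.
Column maxima: Route-1 → 0, Route-2 → 8; minimax = 0.
-3 ≠ 0, so there is no saddle point; optimal play is mixed.
Let the inspector play Gate-1 with probability p. Expected payoff against Route-1: (-3)p + 0(1−p) = −3p; against Route-2: 8p + (-9)(1−p) = 17p − 9.
Setting these equal: −3p = 17p − 9 ⇒ −20p = -9 ⇒ p = 9/20, and the value is (-3)·(9/20) = -27/20.
For the smuggler: with q = P(Route-1), equating Gate-1's and Gate-2's payoffs gives −11q + 8 = 9q − 9 ⇒ q = 17/20.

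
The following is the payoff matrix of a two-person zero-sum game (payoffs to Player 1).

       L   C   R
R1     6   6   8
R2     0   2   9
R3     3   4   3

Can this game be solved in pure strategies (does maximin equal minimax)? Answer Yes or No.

Yes

Row minima: R1 → 6, R2 → 0, R3 → 3; maximin = 6.
Column maxima: L → 6, C → 6, R → 9; minimax = 6.
maximin = minimax = 6, so a saddle point exists.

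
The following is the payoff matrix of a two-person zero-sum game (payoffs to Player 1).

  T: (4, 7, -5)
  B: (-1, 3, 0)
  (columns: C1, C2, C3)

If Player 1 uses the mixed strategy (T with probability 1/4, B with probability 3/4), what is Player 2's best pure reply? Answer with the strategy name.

C3

If Player 2 plays C1, Player 1's expected payoff is (1/4)·4 + (3/4)·(-1) = 1/4.
If Player 2 plays C2, Player 1's expected payoff is (1/4)·7 + (3/4)·3 = 4.
If Player 2 plays C3, Player 1's expected payoff is (1/4)·(-5) + (3/4)·0 = -5/4.
Player 2 minimizes Player 1's payoff; the smallest is -5/4, so the best response is C3.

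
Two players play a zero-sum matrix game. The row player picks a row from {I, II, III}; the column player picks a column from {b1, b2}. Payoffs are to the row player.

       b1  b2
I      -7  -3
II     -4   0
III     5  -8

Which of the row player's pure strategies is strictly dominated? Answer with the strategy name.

I

II gives a strictly higher payoff than I against every column: -4 > -7, 0 > -3.
So I is strictly dominated and the row player never plays it.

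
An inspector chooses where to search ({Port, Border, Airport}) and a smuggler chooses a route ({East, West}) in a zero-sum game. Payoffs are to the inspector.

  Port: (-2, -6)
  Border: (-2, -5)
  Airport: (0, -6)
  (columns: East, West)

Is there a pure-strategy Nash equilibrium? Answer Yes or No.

Row minima: Port → -6, Border → -5, Airport → -6; maximin = -5.
Column maxima: East → 0, West → -5; minimax = -5.
maximin = minimax = -5, so a saddle point exists.

Yes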